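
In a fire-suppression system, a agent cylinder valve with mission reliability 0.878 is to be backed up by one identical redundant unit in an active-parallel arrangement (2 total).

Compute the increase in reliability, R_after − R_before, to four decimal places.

0.1071

R_before = 0.878
R_after = 1 − (1 − 0.878)^2 = 0.9851
ΔR = 0.9851 − 0.878 = 0.1071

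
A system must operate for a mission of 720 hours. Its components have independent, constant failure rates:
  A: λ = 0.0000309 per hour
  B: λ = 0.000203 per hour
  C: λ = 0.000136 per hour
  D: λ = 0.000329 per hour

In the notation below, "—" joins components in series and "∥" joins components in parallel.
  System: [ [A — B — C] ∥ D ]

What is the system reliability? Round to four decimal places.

0.9507

R(A) = exp(−0.0000309 × 720) = 0.977998
R(B) = exp(−0.000203 × 720) = 0.864019
R(C) = exp(−0.000136 × 720) = 0.906721
R(D) = exp(−0.000329 × 720) = 0.789086
Series (A, B, and C): 0.977998 × 0.864019 × 0.906721 = 0.766187
Parallel ([0.766187] and D): 1 − (1 − 0.766187)(1 − 0.789086) = 0.9507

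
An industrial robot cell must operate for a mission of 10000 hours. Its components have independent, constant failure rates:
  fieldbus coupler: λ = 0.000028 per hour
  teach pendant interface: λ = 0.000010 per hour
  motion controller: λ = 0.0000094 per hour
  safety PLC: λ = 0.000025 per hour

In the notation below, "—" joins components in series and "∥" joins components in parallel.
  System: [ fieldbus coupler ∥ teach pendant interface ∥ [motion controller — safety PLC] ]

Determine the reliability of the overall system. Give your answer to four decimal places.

R(fieldbus coupler) = exp(−0.000028 × 10000) = 0.755784
R(teach pendant interface) = exp(−0.000010 × 10000) = 0.904837
R(motion controller) = exp(−0.0000094 × 10000) = 0.910283
R(safety PLC) = exp(−0.000025 × 10000) = 0.778801
Series (motion controller and safety PLC): 0.910283 × 0.778801 = 0.708929
Parallel (fieldbus coupler, teach pendant interface, and [0.708929]): 1 − (1 − 0.755784)(1 − 0.904837)(1 − 0.708929) = 0.9932

0.9932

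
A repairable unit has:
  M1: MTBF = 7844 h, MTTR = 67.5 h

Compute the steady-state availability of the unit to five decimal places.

A(M1) = MTBF/(MTBF+MTTR) = 7844/(7844+67.5) = 0.99147

0.99147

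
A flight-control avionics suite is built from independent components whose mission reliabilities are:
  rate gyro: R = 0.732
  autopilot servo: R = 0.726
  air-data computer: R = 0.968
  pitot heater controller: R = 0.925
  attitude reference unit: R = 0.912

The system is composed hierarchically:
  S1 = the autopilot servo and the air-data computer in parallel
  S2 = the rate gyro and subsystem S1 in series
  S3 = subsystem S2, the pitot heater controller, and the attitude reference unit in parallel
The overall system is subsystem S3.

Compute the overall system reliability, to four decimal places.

0.9982

Parallel (autopilot servo and air-data computer): 1 − (1 − 0.726000)(1 − 0.968000) = 0.991232
Series (rate gyro and [0.991232]): 0.732000 × 0.991232 = 0.725582
Parallel ([0.725582], pitot heater controller, and attitude reference unit): 1 − (1 − 0.725582)(1 − 0.925000)(1 − 0.912000) = 0.9982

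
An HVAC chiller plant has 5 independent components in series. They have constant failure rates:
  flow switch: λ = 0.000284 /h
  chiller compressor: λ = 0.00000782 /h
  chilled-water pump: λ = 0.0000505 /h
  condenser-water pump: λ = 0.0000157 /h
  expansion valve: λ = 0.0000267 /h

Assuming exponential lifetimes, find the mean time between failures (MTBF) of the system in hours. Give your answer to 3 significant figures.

2600

Series of exponential components: λ_sys = Σ λ_i
λ_sys = 0.000284 + 0.00000782 + 0.0000505 + 0.0000157 + 0.0000267 = 3.8472e-04 /h
MTBF = 1 / λ_sys = 2600 h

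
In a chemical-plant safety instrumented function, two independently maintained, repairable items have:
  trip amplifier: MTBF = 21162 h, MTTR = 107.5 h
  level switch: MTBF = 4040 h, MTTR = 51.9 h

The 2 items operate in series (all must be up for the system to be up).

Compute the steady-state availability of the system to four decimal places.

0.9823

A(trip amplifier) = MTBF/(MTBF+MTTR) = 21162/(21162+107.5) = 0.994946
A(level switch) = MTBF/(MTBF+MTTR) = 4040/(4040+51.9) = 0.987316
Series availability: 0.994946 × 0.987316 = 0.9823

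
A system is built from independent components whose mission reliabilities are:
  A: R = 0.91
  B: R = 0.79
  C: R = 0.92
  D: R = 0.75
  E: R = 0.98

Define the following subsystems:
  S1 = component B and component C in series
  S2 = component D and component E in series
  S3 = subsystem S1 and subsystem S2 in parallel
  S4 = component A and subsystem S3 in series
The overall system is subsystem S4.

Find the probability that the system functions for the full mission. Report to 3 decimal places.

0.844

Series (B and C): 0.79000 × 0.92000 = 0.72680
Series (D and E): 0.75000 × 0.98000 = 0.73500
Parallel ([0.72680] and [0.73500]): 1 − (1 − 0.72680)(1 − 0.73500) = 0.92760
Series (A and [0.92760]): 0.91000 × 0.92760 = 0.844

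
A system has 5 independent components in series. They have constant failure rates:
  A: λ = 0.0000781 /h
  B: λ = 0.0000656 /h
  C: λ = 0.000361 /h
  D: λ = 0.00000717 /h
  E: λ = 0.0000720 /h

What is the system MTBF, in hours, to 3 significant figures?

Series of exponential components: λ_sys = Σ λ_i
λ_sys = 0.0000781 + 0.0000656 + 0.000361 + 0.00000717 + 0.0000720 = 5.8387e-04 /h
MTBF = 1 / λ_sys = 1710 h

1710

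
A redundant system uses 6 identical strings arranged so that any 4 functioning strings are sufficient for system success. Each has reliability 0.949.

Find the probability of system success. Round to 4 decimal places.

0.9976

R = Σ_{i=4}^{6} C(6,i) p^i (1−p)^{6−i} with p = 0.949
C(6,4)·0.949^4·0.051^2 = 0.031644
C(6,5)·0.949^5·0.051^1 = 0.235533
C(6,6)·0.949^6·0.051^0 = 0.730461
Sum = 0.9976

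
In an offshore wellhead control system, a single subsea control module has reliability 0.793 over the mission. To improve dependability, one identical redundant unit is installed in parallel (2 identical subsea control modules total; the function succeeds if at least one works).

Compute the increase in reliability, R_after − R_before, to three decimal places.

0.164

R_before = 0.793
R_after = 1 − (1 − 0.793)^2 = 0.957
ΔR = 0.957 − 0.793 = 0.164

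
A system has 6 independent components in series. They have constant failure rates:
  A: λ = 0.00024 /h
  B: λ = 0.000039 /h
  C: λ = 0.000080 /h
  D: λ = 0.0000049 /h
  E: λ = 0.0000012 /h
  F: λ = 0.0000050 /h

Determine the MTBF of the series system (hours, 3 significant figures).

Series of exponential components: λ_sys = Σ λ_i
λ_sys = 0.00024 + 0.000039 + 0.000080 + 0.0000049 + 0.0000012 + 0.0000050 = 3.7010e-04 /h
MTBF = 1 / λ_sys = 2700 h

2700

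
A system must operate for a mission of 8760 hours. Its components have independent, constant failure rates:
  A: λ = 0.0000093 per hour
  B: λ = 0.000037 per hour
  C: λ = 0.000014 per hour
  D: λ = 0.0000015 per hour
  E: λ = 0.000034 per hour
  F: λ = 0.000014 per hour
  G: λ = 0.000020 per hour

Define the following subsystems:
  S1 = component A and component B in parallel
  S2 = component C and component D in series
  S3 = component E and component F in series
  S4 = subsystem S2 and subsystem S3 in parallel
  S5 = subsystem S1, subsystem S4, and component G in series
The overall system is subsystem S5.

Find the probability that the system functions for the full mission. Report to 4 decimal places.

0.7853

R(A) = exp(−0.0000093 × 8760) = 0.921762
R(B) = exp(−0.000037 × 8760) = 0.723163
R(C) = exp(−0.000014 × 8760) = 0.884582
R(D) = exp(−0.0000015 × 8760) = 0.986946
R(E) = exp(−0.000034 × 8760) = 0.742420
R(F) = exp(−0.000014 × 8760) = 0.884582
R(G) = exp(−0.000020 × 8760) = 0.839289
Parallel (A and B): 1 − (1 − 0.921762)(1 − 0.723163) = 0.978341
Series (C and D): 0.884582 × 0.986946 = 0.873035
Series (E and F): 0.742420 × 0.884582 = 0.656731
Parallel ([0.873035] and [0.656731]): 1 − (1 − 0.873035)(1 − 0.656731) = 0.956417
Series ([0.978341], [0.956417], and G): 0.978341 × 0.956417 × 0.839289 = 0.7853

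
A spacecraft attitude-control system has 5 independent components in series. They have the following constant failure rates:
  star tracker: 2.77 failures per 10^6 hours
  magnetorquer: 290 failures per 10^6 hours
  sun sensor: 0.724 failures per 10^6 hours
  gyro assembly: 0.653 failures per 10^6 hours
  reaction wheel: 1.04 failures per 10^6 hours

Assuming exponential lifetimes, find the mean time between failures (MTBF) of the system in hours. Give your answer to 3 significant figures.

3390

Series of exponential components: λ_sys = Σ λ_i
λ_sys = 0.00000277 + 0.000290 + 0.000000724 + 0.000000653 + 0.00000104 = 2.9519e-04 /h
MTBF = 1 / λ_sys = 3390 h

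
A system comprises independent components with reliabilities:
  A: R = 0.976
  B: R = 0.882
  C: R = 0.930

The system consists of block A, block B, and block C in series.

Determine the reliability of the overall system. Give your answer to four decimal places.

Series (A, B, and C): 0.976000 × 0.882000 × 0.930000 = 0.8006

0.8006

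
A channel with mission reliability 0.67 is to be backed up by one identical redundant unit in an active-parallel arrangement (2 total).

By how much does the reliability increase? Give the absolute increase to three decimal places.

0.221

R_before = 0.67
R_after = 1 − (1 − 0.67)^2 = 0.891
ΔR = 0.891 − 0.67 = 0.221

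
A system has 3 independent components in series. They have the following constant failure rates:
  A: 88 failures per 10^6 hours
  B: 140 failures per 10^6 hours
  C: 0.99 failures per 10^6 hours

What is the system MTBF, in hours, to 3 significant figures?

Series of exponential components: λ_sys = Σ λ_i
λ_sys = 0.000088 + 0.00014 + 0.00000099 = 2.2899e-04 /h
MTBF = 1 / λ_sys = 4370 h

4370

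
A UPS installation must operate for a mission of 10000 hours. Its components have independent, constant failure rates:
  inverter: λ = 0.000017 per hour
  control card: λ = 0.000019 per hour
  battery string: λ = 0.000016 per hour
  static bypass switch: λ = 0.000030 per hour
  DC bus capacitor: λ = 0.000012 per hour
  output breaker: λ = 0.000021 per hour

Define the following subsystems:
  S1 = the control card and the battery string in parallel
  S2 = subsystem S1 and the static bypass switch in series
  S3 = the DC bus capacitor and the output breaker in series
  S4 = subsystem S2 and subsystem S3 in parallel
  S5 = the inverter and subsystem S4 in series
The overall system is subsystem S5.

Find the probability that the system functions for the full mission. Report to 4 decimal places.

R(inverter) = exp(−0.000017 × 10000) = 0.843665
R(control card) = exp(−0.000019 × 10000) = 0.826959
R(battery string) = exp(−0.000016 × 10000) = 0.852144
R(static bypass switch) = exp(−0.000030 × 10000) = 0.740818
R(DC bus capacitor) = exp(−0.000012 × 10000) = 0.886920
R(output breaker) = exp(−0.000021 × 10000) = 0.810584
Parallel (control card and battery string): 1 − (1 − 0.826959)(1 − 0.852144) = 0.974415
Series ([0.974415] and static bypass switch): 0.974415 × 0.740818 = 0.721864
Series (DC bus capacitor and output breaker): 0.886920 × 0.810584 = 0.718923
Parallel ([0.721864] and [0.718923]): 1 − (1 − 0.721864)(1 − 0.718923) = 0.921822
Series (inverter and [0.921822]): 0.843665 × 0.921822 = 0.7777

0.7777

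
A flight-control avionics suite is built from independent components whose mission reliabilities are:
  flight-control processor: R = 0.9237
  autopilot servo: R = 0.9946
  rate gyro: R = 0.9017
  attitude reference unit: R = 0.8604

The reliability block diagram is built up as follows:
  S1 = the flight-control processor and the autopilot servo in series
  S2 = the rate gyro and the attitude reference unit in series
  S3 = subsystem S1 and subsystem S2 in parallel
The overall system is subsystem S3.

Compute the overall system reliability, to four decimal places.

Series (flight-control processor and autopilot servo): 0.923700 × 0.994600 = 0.918712
Series (rate gyro and attitude reference unit): 0.901700 × 0.860400 = 0.775823
Parallel ([0.918712] and [0.775823]): 1 − (1 − 0.918712)(1 − 0.775823) = 0.9818

0.9818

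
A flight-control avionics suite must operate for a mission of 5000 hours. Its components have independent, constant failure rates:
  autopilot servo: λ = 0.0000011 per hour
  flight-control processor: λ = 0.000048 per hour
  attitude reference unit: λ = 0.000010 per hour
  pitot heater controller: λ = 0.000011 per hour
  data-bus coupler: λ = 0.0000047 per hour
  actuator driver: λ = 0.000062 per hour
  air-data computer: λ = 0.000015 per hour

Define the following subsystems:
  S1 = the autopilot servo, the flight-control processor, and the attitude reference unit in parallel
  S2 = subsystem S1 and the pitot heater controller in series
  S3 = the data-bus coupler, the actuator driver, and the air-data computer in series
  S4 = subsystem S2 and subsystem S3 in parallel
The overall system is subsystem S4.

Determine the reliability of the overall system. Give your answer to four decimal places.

0.9820

R(autopilot servo) = exp(−0.0000011 × 5000) = 0.994515
R(flight-control processor) = exp(−0.000048 × 5000) = 0.786628
R(attitude reference unit) = exp(−0.000010 × 5000) = 0.951229
R(pitot heater controller) = exp(−0.000011 × 5000) = 0.946485
R(data-bus coupler) = exp(−0.0000047 × 5000) = 0.976774
R(actuator driver) = exp(−0.000062 × 5000) = 0.733447
R(air-data computer) = exp(−0.000015 × 5000) = 0.927743
Parallel (autopilot servo, flight-control processor, and attitude reference unit): 1 − (1 − 0.994515)(1 − 0.786628)(1 − 0.951229) = 0.999943
Series ([0.999943] and pitot heater controller): 0.999943 × 0.946485 = 0.946431
Series (data-bus coupler, actuator driver, and air-data computer): 0.976774 × 0.733447 × 0.927743 = 0.664646
Parallel ([0.946431] and [0.664646]): 1 − (1 − 0.946431)(1 − 0.664646) = 0.9820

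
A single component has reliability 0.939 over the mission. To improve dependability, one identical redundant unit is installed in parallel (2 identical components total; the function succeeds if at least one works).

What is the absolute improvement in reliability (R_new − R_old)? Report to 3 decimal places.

R_before = 0.939
R_after = 1 − (1 − 0.939)^2 = 0.996
ΔR = 0.996 − 0.939 = 0.057

0.057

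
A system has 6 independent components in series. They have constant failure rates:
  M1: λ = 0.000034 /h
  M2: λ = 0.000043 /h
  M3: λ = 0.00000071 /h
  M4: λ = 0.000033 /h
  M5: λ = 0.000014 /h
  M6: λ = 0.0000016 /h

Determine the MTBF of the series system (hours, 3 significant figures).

Series of exponential components: λ_sys = Σ λ_i
λ_sys = 0.000034 + 0.000043 + 0.00000071 + 0.000033 + 0.000014 + 0.0000016 = 1.2631e-04 /h
MTBF = 1 / λ_sys = 7920 h

7920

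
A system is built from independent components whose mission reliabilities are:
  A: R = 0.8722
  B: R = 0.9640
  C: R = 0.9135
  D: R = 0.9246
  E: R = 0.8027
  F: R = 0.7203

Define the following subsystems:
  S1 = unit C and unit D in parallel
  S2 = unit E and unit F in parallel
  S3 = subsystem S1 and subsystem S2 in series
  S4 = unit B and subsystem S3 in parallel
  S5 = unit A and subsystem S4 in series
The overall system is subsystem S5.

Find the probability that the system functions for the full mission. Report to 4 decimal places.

0.8703

Parallel (C and D): 1 − (1 − 0.913500)(1 − 0.924600) = 0.993478
Parallel (E and F): 1 − (1 − 0.802700)(1 − 0.720300) = 0.944815
Series ([0.993478] and [0.944815]): 0.993478 × 0.944815 = 0.938653
Parallel (B and [0.938653]): 1 − (1 − 0.964000)(1 − 0.938653) = 0.997792
Series (A and [0.997792]): 0.872200 × 0.997792 = 0.8703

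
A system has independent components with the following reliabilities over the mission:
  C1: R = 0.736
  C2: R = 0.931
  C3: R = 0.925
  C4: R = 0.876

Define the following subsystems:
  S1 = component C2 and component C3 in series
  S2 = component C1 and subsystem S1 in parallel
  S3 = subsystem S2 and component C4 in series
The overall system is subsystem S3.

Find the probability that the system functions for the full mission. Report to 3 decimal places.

0.844

Series (C2 and C3): 0.93100 × 0.92500 = 0.86118
Parallel (C1 and [0.86118]): 1 − (1 − 0.73600)(1 − 0.86118) = 0.96335
Series ([0.96335] and C4): 0.96335 × 0.87600 = 0.844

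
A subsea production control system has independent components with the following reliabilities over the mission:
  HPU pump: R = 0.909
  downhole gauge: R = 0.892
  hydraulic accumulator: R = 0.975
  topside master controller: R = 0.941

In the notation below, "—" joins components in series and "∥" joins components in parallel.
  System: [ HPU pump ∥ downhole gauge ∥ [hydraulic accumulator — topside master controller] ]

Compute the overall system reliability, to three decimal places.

0.999

Series (hydraulic accumulator and topside master controller): 0.97500 × 0.94100 = 0.91748
Parallel (HPU pump, downhole gauge, and [0.91748]): 1 − (1 − 0.90900)(1 − 0.89200)(1 − 0.91748) = 0.999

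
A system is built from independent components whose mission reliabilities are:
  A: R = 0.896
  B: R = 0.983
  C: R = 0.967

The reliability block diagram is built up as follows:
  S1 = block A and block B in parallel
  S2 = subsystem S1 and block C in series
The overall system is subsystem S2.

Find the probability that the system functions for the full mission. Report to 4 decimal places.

0.9653

Parallel (A and B): 1 − (1 − 0.896000)(1 − 0.983000) = 0.998232
Series ([0.998232] and C): 0.998232 × 0.967000 = 0.9653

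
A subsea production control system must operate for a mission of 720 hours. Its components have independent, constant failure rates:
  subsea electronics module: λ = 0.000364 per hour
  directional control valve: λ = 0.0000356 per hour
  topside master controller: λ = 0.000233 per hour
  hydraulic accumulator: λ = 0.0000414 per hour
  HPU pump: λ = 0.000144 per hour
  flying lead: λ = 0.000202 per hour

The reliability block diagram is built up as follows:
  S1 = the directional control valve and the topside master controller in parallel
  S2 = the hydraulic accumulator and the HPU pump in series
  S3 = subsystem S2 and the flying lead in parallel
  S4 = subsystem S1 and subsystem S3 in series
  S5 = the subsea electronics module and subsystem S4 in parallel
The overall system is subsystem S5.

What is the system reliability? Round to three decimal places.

R(subsea electronics module) = exp(−0.000364 × 720) = 0.76945
R(directional control valve) = exp(−0.0000356 × 720) = 0.97469
R(topside master controller) = exp(−0.000233 × 720) = 0.84556
R(hydraulic accumulator) = exp(−0.0000414 × 720) = 0.97063
R(HPU pump) = exp(−0.000144 × 720) = 0.90151
R(flying lead) = exp(−0.000202 × 720) = 0.86464
Parallel (directional control valve and topside master controller): 1 − (1 − 0.97469)(1 − 0.84556) = 0.99609
Series (hydraulic accumulator and HPU pump): 0.97063 × 0.90151 = 0.87503
Parallel ([0.87503] and flying lead): 1 − (1 − 0.87503)(1 − 0.86464) = 0.98308
Series ([0.99609] and [0.98308]): 0.99609 × 0.98308 = 0.97924
Parallel (subsea electronics module and [0.97924]): 1 − (1 − 0.76945)(1 − 0.97924) = 0.995

0.995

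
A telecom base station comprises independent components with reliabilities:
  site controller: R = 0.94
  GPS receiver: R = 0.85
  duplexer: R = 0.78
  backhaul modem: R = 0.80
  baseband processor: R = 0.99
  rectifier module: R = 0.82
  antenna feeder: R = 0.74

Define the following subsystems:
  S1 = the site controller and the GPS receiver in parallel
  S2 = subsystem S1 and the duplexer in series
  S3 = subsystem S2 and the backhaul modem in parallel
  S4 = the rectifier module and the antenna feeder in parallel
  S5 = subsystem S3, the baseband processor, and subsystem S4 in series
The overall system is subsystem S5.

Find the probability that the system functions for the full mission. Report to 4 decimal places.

0.9008

Parallel (site controller and GPS receiver): 1 − (1 − 0.940000)(1 − 0.850000) = 0.991000
Series ([0.991000] and duplexer): 0.991000 × 0.780000 = 0.772980
Parallel ([0.772980] and backhaul modem): 1 − (1 − 0.772980)(1 − 0.800000) = 0.954596
Parallel (rectifier module and antenna feeder): 1 − (1 − 0.820000)(1 − 0.740000) = 0.953200
Series ([0.954596], baseband processor, and [0.953200]): 0.954596 × 0.990000 × 0.953200 = 0.9008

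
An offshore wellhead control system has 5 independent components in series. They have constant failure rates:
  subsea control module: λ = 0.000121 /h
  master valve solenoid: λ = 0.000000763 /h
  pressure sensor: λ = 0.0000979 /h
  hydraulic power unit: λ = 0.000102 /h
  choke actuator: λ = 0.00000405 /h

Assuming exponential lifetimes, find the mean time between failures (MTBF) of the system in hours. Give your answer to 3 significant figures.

3070

Series of exponential components: λ_sys = Σ λ_i
λ_sys = 0.000121 + 0.000000763 + 0.0000979 + 0.000102 + 0.00000405 = 3.2571e-04 /h
MTBF = 1 / λ_sys = 3070 h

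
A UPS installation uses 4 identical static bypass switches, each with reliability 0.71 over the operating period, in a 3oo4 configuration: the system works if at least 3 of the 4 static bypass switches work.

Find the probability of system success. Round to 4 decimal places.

0.6693

R = Σ_{i=3}^{4} C(4,i) p^i (1−p)^{4−i} with p = 0.71
C(4,3)·0.71^3·0.29^1 = 0.415177
C(4,4)·0.71^4·0.29^0 = 0.254117
Sum = 0.6693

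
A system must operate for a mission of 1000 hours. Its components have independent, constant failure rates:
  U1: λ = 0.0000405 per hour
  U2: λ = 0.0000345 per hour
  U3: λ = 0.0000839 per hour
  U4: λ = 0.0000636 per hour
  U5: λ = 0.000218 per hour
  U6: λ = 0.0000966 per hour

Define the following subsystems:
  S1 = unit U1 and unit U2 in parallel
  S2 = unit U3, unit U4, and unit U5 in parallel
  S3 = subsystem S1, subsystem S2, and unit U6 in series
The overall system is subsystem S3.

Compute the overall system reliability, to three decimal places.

0.906

R(U1) = exp(−0.0000405 × 1000) = 0.96031
R(U2) = exp(−0.0000345 × 1000) = 0.96609
R(U3) = exp(−0.0000839 × 1000) = 0.91952
R(U4) = exp(−0.0000636 × 1000) = 0.93838
R(U5) = exp(−0.000218 × 1000) = 0.80413
R(U6) = exp(−0.0000966 × 1000) = 0.90792
Parallel (U1 and U2): 1 − (1 − 0.96031)(1 − 0.96609) = 0.99865
Parallel (U3, U4, and U5): 1 − (1 − 0.91952)(1 − 0.93838)(1 − 0.80413) = 0.99903
Series ([0.99865], [0.99903], and U6): 0.99865 × 0.99903 × 0.90792 = 0.906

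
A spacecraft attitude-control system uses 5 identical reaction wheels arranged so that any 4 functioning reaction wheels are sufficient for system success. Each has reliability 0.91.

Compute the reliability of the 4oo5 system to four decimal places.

0.9326

R = Σ_{i=4}^{5} C(5,i) p^i (1−p)^{5−i} with p = 0.91
C(5,4)·0.91^4·0.09^1 = 0.308587
C(5,5)·0.91^5·0.09^0 = 0.624032
Sum = 0.9326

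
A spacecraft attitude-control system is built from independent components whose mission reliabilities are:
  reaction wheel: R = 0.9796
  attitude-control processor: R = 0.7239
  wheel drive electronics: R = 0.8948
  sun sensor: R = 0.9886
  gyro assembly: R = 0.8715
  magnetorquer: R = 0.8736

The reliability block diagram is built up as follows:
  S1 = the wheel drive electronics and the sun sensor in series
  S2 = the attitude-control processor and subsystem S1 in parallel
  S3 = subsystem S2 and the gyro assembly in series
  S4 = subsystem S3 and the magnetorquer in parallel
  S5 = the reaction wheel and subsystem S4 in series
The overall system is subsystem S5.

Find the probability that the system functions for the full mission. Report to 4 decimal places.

Series (wheel drive electronics and sun sensor): 0.894800 × 0.988600 = 0.884599
Parallel (attitude-control processor and [0.884599]): 1 − (1 − 0.723900)(1 − 0.884599) = 0.968138
Series ([0.968138] and gyro assembly): 0.968138 × 0.871500 = 0.843732
Parallel ([0.843732] and magnetorquer): 1 − (1 − 0.843732)(1 − 0.873600) = 0.980248
Series (reaction wheel and [0.980248]): 0.979600 × 0.980248 = 0.9603

0.9603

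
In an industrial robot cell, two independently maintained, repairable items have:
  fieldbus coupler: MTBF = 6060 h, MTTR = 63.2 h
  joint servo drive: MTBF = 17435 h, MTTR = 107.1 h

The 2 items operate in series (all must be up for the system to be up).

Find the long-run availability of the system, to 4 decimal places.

A(fieldbus coupler) = MTBF/(MTBF+MTTR) = 6060/(6060+63.2) = 0.989679
A(joint servo drive) = MTBF/(MTBF+MTTR) = 17435/(17435+107.1) = 0.993895
Series availability: 0.989679 × 0.993895 = 0.9836

0.9836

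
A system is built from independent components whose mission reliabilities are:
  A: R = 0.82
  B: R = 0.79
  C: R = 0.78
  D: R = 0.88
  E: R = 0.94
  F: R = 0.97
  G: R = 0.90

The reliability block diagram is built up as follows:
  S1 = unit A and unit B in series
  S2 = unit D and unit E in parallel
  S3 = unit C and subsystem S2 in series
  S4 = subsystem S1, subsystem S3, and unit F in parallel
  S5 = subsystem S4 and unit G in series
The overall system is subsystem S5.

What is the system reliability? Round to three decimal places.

Series (A and B): 0.82000 × 0.79000 = 0.64780
Parallel (D and E): 1 − (1 − 0.88000)(1 − 0.94000) = 0.99280
Series (C and [0.99280]): 0.78000 × 0.99280 = 0.77438
Parallel ([0.64780], [0.77438], and F): 1 − (1 − 0.64780)(1 − 0.77438)(1 − 0.97000) = 0.99762
Series ([0.99762] and G): 0.99762 × 0.90000 = 0.898

0.898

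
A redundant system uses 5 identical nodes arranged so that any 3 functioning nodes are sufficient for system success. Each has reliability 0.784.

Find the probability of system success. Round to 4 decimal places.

0.9291

R = Σ_{i=3}^{5} C(5,i) p^i (1−p)^{5−i} with p = 0.784
C(5,3)·0.784^3·0.216^2 = 0.224831
C(5,4)·0.784^4·0.216^1 = 0.408026
C(5,5)·0.784^5·0.216^0 = 0.296197
Sum = 0.9291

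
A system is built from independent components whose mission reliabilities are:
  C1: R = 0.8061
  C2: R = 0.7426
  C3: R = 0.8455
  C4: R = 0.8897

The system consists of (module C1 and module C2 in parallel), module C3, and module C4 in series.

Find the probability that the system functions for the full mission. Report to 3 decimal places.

Parallel (C1 and C2): 1 − (1 − 0.80610)(1 − 0.74260) = 0.95009
Series ([0.95009], C3, and C4): 0.95009 × 0.84550 × 0.88970 = 0.715

0.715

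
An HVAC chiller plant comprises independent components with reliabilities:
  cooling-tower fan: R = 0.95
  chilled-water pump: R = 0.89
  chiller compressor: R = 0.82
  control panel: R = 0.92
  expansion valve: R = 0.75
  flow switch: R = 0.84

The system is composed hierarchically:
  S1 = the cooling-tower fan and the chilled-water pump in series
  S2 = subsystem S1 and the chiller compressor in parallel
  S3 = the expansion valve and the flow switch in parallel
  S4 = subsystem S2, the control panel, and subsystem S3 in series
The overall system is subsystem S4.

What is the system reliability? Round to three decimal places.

Series (cooling-tower fan and chilled-water pump): 0.95000 × 0.89000 = 0.84550
Parallel ([0.84550] and chiller compressor): 1 − (1 − 0.84550)(1 − 0.82000) = 0.97219
Parallel (expansion valve and flow switch): 1 − (1 − 0.75000)(1 − 0.84000) = 0.96000
Series ([0.97219], control panel, and [0.96000]): 0.97219 × 0.92000 × 0.96000 = 0.859

0.859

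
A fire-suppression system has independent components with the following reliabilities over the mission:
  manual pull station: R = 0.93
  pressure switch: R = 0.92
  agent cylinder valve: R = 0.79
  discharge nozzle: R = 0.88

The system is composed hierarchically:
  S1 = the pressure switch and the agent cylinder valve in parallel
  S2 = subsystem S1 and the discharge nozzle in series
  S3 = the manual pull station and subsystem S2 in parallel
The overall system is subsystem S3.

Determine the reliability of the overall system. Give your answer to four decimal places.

0.9906

Parallel (pressure switch and agent cylinder valve): 1 − (1 − 0.920000)(1 − 0.790000) = 0.983200
Series ([0.983200] and discharge nozzle): 0.983200 × 0.880000 = 0.865216
Parallel (manual pull station and [0.865216]): 1 − (1 − 0.930000)(1 − 0.865216) = 0.9906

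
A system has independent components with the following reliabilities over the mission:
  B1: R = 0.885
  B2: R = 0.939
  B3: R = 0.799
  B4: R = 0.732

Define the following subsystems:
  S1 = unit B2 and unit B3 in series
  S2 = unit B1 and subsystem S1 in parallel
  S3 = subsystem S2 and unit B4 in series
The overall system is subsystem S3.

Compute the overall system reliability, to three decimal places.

Series (B2 and B3): 0.93900 × 0.79900 = 0.75026
Parallel (B1 and [0.75026]): 1 − (1 − 0.88500)(1 − 0.75026) = 0.97128
Series ([0.97128] and B4): 0.97128 × 0.73200 = 0.711

0.711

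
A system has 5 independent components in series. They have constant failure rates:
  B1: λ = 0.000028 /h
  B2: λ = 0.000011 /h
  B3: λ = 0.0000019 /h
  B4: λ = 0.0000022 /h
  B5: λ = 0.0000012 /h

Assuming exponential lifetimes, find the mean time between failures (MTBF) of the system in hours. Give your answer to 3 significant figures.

Series of exponential components: λ_sys = Σ λ_i
λ_sys = 0.000028 + 0.000011 + 0.0000019 + 0.0000022 + 0.0000012 = 4.4300e-05 /h
MTBF = 1 / λ_sys = 22600 h

22600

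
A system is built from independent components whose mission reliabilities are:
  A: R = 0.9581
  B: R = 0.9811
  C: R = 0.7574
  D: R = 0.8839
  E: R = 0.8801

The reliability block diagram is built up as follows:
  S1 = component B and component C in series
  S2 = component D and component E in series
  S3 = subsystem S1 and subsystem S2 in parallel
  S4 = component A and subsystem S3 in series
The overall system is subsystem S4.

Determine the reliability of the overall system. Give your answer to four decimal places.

Series (B and C): 0.981100 × 0.757400 = 0.743085
Series (D and E): 0.883900 × 0.880100 = 0.777920
Parallel ([0.743085] and [0.777920]): 1 − (1 − 0.743085)(1 − 0.777920) = 0.942944
Series (A and [0.942944]): 0.958100 × 0.942944 = 0.9034

0.9034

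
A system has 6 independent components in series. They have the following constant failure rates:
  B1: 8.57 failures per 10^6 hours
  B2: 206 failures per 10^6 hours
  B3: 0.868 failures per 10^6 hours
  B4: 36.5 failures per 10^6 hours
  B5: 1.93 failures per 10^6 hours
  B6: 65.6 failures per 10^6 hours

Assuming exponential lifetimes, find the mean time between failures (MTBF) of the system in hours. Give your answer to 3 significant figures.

Series of exponential components: λ_sys = Σ λ_i
λ_sys = 0.00000857 + 0.000206 + 0.000000868 + 0.0000365 + 0.00000193 + 0.0000656 = 3.1947e-04 /h
MTBF = 1 / λ_sys = 3130 h

3130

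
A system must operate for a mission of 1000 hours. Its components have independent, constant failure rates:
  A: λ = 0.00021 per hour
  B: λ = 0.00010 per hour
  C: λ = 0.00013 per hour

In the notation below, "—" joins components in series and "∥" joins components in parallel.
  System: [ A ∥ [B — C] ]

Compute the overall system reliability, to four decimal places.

R(A) = exp(−0.00021 × 1000) = 0.810584
R(B) = exp(−0.00010 × 1000) = 0.904837
R(C) = exp(−0.00013 × 1000) = 0.878095
Series (B and C): 0.904837 × 0.878095 = 0.794533
Parallel (A and [0.794533]): 1 − (1 − 0.810584)(1 − 0.794533) = 0.9611

0.9611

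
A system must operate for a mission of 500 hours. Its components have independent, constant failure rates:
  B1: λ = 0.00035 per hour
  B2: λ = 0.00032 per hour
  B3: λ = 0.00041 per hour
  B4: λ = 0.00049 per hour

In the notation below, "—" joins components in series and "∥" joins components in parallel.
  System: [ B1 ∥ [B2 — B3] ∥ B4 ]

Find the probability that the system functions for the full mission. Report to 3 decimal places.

0.989

R(B1) = exp(−0.00035 × 500) = 0.83946
R(B2) = exp(−0.00032 × 500) = 0.85214
R(B3) = exp(−0.00041 × 500) = 0.81465
R(B4) = exp(−0.00049 × 500) = 0.78270
Series (B2 and B3): 0.85214 × 0.81465 = 0.69420
Parallel (B1, [0.69420], and B4): 1 − (1 − 0.83946)(1 − 0.69420)(1 − 0.78270) = 0.989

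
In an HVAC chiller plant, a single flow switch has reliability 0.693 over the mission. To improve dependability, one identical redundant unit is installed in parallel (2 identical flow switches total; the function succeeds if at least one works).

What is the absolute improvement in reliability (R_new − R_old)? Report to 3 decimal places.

R_before = 0.693
R_after = 1 − (1 − 0.693)^2 = 0.906
ΔR = 0.906 − 0.693 = 0.213

0.213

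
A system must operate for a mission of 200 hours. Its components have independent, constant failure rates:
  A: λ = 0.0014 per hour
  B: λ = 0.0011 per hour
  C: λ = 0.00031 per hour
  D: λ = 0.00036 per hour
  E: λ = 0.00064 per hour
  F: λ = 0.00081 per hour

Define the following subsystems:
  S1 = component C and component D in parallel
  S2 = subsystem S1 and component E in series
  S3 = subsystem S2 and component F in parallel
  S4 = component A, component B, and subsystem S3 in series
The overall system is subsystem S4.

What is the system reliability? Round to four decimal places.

R(A) = exp(−0.0014 × 200) = 0.755784
R(B) = exp(−0.0011 × 200) = 0.802519
R(C) = exp(−0.00031 × 200) = 0.939883
R(D) = exp(−0.00036 × 200) = 0.930531
R(E) = exp(−0.00064 × 200) = 0.879853
R(F) = exp(−0.00081 × 200) = 0.850441
Parallel (C and D): 1 − (1 − 0.939883)(1 − 0.930531) = 0.995824
Series ([0.995824] and E): 0.995824 × 0.879853 = 0.876179
Parallel ([0.876179] and F): 1 − (1 − 0.876179)(1 − 0.850441) = 0.981481
Series (A, B, and [0.981481]): 0.755784 × 0.802519 × 0.981481 = 0.5953

0.5953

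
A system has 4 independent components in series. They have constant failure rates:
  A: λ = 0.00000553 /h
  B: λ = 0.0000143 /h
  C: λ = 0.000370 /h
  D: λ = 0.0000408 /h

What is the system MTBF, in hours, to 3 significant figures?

2320

Series of exponential components: λ_sys = Σ λ_i
λ_sys = 0.00000553 + 0.0000143 + 0.000370 + 0.0000408 = 4.3063e-04 /h
MTBF = 1 / λ_sys = 2320 h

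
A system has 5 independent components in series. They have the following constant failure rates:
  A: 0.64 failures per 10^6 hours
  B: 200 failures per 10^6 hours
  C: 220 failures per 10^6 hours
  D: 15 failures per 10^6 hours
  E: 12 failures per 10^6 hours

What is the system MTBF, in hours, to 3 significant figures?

2230

Series of exponential components: λ_sys = Σ λ_i
λ_sys = 0.00000064 + 0.00020 + 0.00022 + 0.000015 + 0.000012 = 4.4764e-04 /h
MTBF = 1 / λ_sys = 2230 h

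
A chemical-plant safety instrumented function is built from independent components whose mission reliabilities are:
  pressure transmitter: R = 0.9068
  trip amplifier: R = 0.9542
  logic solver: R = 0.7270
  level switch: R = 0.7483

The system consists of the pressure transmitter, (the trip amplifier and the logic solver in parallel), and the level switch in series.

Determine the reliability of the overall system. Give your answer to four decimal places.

Parallel (trip amplifier and logic solver): 1 − (1 − 0.954200)(1 − 0.727000) = 0.987497
Series (pressure transmitter, [0.987497], and level switch): 0.906800 × 0.987497 × 0.748300 = 0.6701

0.6701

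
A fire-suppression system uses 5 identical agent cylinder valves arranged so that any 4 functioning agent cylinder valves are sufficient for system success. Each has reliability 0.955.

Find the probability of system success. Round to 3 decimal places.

0.982

R = Σ_{i=4}^{5} C(5,i) p^i (1−p)^{5−i} with p = 0.955
C(5,4)·0.955^4·0.045^1 = 0.18715
C(5,5)·0.955^5·0.045^0 = 0.79436
Sum = 0.982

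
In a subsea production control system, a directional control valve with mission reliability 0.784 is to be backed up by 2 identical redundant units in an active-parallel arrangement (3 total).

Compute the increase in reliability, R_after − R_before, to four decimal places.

0.2059

R_before = 0.784
R_after = 1 − (1 − 0.784)^3 = 0.9899
ΔR = 0.9899 − 0.784 = 0.2059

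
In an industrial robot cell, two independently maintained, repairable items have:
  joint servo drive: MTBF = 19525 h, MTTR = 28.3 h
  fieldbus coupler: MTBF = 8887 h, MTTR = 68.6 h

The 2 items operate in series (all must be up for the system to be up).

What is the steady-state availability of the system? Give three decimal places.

0.991

A(joint servo drive) = MTBF/(MTBF+MTTR) = 19525/(19525+28.3) = 0.998553
A(fieldbus coupler) = MTBF/(MTBF+MTTR) = 8887/(8887+68.6) = 0.992340
Series availability: 0.998553 × 0.992340 = 0.991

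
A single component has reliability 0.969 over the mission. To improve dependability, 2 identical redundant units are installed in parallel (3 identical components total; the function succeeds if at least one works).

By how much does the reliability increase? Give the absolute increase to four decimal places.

R_before = 0.969
R_after = 1 − (1 − 0.969)^3 = 1.0000
ΔR = 1.0000 − 0.969 = 0.0310

0.0310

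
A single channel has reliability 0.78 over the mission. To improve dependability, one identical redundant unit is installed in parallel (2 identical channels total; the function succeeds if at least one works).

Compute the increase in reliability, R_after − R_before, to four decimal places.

0.1716

R_before = 0.78
R_after = 1 − (1 − 0.78)^2 = 0.9516
ΔR = 0.9516 − 0.78 = 0.1716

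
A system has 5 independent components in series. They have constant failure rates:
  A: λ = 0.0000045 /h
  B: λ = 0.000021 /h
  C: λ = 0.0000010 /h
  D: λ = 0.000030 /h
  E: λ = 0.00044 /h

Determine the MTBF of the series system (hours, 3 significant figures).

2010

Series of exponential components: λ_sys = Σ λ_i
λ_sys = 0.0000045 + 0.000021 + 0.0000010 + 0.000030 + 0.00044 = 4.9650e-04 /h
MTBF = 1 / λ_sys = 2010 h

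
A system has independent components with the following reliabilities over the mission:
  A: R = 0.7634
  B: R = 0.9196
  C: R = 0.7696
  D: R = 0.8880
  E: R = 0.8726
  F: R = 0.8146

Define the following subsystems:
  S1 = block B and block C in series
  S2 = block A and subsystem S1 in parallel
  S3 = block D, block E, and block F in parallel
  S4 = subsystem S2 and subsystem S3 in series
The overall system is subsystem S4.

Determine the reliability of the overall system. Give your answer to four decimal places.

Series (B and C): 0.919600 × 0.769600 = 0.707724
Parallel (A and [0.707724]): 1 − (1 − 0.763400)(1 − 0.707724) = 0.930847
Parallel (D, E, and F): 1 − (1 − 0.888000)(1 − 0.872600)(1 − 0.814600) = 0.997355
Series ([0.930847] and [0.997355]): 0.930847 × 0.997355 = 0.9284

0.9284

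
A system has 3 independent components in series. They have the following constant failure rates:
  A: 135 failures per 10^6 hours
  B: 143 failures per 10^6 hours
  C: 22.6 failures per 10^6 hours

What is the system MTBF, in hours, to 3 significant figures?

3330

Series of exponential components: λ_sys = Σ λ_i
λ_sys = 0.000135 + 0.000143 + 0.0000226 = 3.0060e-04 /h
MTBF = 1 / λ_sys = 3330 h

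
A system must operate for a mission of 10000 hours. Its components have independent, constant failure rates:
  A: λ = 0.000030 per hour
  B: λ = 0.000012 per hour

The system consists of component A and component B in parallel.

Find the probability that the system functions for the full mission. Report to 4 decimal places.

R(A) = exp(−0.000030 × 10000) = 0.740818
R(B) = exp(−0.000012 × 10000) = 0.886920
Parallel (A and B): 1 − (1 − 0.740818)(1 − 0.886920) = 0.9707

0.9707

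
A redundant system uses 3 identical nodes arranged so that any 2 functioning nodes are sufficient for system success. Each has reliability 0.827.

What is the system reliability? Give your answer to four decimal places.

0.9206

R = Σ_{i=2}^{3} C(3,i) p^i (1−p)^{3−i} with p = 0.827
C(3,2)·0.827^2·0.173^1 = 0.354959
C(3,3)·0.827^3·0.173^0 = 0.565609
Sum = 0.9206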